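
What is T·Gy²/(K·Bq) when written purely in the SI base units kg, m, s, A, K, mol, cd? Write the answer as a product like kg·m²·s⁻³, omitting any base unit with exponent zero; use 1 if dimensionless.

kg·m⁴·s⁻⁵·A⁻¹·K⁻¹

T = Wb/m² (flux density = flux per area),
    = kg·s⁻²·A⁻¹.
Bq = 1/s = s⁻¹ (activity is decays per second).
So Bq⁻¹ = s.
Gy = J/kg (absorbed dose = energy per mass),
    = m²·s⁻².
So Gy² = m⁴·s⁻⁴.
Combining: T·K⁻¹·Bq⁻¹·Gy² = (kg·s⁻²·A⁻¹) · K⁻¹ · s · (m⁴·s⁻⁴) = kg·m⁴·s⁻⁵·A⁻¹·K⁻¹.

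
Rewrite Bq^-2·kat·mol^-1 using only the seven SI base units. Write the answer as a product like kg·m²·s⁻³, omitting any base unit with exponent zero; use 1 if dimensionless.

s

Bq = 1/s = s⁻¹ (activity is decays per second).
So Bq⁻² = s².
kat = mol/s = s⁻¹·mol (catalytic activity).
Combining: Bq⁻²·kat·mol⁻¹ = s² · (s⁻¹·mol) · mol⁻¹ = s.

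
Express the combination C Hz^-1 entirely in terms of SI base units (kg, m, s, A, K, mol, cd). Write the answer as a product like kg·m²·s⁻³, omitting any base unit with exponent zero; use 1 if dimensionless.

C = A·s = s·A (charge = current × time).
Hz = 1/s = s⁻¹ (frequency is cycles per second).
So Hz⁻¹ = s.
Combining: C·Hz⁻¹ = (s·A) · s = s²·A.

s²·A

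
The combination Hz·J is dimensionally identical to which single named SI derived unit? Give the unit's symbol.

Hz = 1/s = s⁻¹ (frequency is cycles per second).
J = N·m (work = force × distance),
    = kg·m²·s⁻².
Combining: Hz·J = s⁻¹ · (kg·m²·s⁻²) = kg·m²·s⁻³.
kg·m²·s⁻³ is the base-SI form of the watt.

W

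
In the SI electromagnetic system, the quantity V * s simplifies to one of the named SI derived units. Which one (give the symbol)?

Wb

V = kg·m²·s⁻³·A⁻¹.
Combining: V·s = (kg·m²·s⁻³·A⁻¹) · s = kg·m²·s⁻²·A⁻¹.
kg·m²·s⁻²·A⁻¹ is the base-SI form of the weber.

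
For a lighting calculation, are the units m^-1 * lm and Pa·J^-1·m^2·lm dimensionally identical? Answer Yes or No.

Yes

Left side:
  lm = cd.
  Combining: m⁻¹·lm = m⁻¹ · cd = m⁻¹·cd.
Right side:
  Pa = kg·m⁻¹·s⁻².
  J = kg·m²·s⁻².
  So J⁻¹ = kg⁻¹·m⁻²·s².
  lm = cd.
  Combining: Pa·J⁻¹·m²·lm = (kg·m⁻¹·s⁻²) · (kg⁻¹·m⁻²·s²) · m² · cd = m⁻¹·cd.
Both reduce to m⁻¹·cd.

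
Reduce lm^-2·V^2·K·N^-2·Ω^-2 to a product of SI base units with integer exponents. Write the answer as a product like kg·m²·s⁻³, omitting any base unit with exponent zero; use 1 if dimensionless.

lm = cd·sr = cd (luminous flux; sr is dimensionless).
So lm⁻² = cd⁻².
V = W/A (potential = power per current),
    = kg·m²·s⁻³·A⁻¹.
So V² = kg²·m⁴·s⁻⁶·A⁻².
N = kg·m/s² = kg·m·s⁻² (force = mass × acceleration).
So N⁻² = kg⁻²·m⁻²·s⁴.
Ω = V/A (resistance = voltage per current),
    = kg·m²·s⁻³·A⁻².
So Ω⁻² = kg⁻²·m⁻⁴·s⁶·A⁴.
Combining: lm⁻²·V²·K·N⁻²·Ω⁻² = cd⁻² · (kg²·m⁴·s⁻⁶·A⁻²) · K · (kg⁻²·m⁻²·s⁴) · (kg⁻²·m⁻⁴·s⁶·A⁴) = kg⁻²·m⁻²·s⁴·A²·K·cd⁻².

kg⁻²·m⁻²·s⁴·A²·K·cd⁻²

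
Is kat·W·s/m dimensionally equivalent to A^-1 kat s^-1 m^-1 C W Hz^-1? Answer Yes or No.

Yes

Left side:
  kat = mol/s = s⁻¹·mol (catalytic activity).
  W = J/s (power = energy per time),
      = kg·m²·s⁻³.
  Combining: kat·m⁻¹·W·s = (s⁻¹·mol) · m⁻¹ · (kg·m²·s⁻³) · s = kg·m·s⁻³·mol.
Right side:
  kat = mol/s = s⁻¹·mol (catalytic activity).
  C = A·s = s·A (charge = current × time).
  W = J/s (power = energy per time),
      = kg·m²·s⁻³.
  Hz = 1/s = s⁻¹ (frequency is cycles per second).
  So Hz⁻¹ = s.
  Combining: A⁻¹·kat·s⁻¹·m⁻¹·C·W·Hz⁻¹ = A⁻¹ · (s⁻¹·mol) · s⁻¹ · m⁻¹ · (s·A) · (kg·m²·s⁻³) · s = kg·m·s⁻³·mol.
Both reduce to kg·m·s⁻³·mol.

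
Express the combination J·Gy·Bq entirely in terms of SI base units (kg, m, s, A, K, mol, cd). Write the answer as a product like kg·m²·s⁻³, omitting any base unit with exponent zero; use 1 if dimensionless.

J = kg·m²·s⁻².
Gy = m²·s⁻².
Bq = s⁻¹.
Combining: J·Gy·Bq = (kg·m²·s⁻²) · (m²·s⁻²) · s⁻¹ = kg·m⁴·s⁻⁵.

kg·m⁴·s⁻⁵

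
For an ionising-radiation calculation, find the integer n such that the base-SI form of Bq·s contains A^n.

0

Bq = 1/s = s⁻¹ (activity is decays per second).
Combining: Bq·s = s⁻¹ · s = 1.
The exponent of A is 0.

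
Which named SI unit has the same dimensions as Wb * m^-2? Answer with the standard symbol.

T

Wb = V·s (flux: a volt is a weber per second),
    = kg·m²·s⁻²·A⁻¹.
Combining: Wb·m⁻² = (kg·m²·s⁻²·A⁻¹) · m⁻² = kg·s⁻²·A⁻¹.
kg·s⁻²·A⁻¹ is the base-SI form of the tesla.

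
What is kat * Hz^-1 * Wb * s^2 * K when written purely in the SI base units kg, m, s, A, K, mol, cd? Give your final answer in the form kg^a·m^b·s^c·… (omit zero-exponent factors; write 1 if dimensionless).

kat = s⁻¹·mol.
Hz = s⁻¹.
So Hz⁻¹ = s.
Wb = kg·m²·s⁻²·A⁻¹.
Combining: kat·Hz⁻¹·Wb·s²·K = (s⁻¹·mol) · s · (kg·m²·s⁻²·A⁻¹) · s² · K = kg·m²·A⁻¹·K·mol.

kg·m²·A⁻¹·K·mol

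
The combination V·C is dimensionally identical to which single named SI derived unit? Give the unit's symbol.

J

V = W/A (potential = power per current),
    = kg·m²·s⁻³·A⁻¹.
C = A·s = s·A (charge = current × time).
Combining: V·C = (kg·m²·s⁻³·A⁻¹) · (s·A) = kg·m²·s⁻².
kg·m²·s⁻² is the base-SI form of the joule.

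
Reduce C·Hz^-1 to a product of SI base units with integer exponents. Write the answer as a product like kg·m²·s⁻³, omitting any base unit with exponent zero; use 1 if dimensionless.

C = s·A.
Hz = s⁻¹.
So Hz⁻¹ = s.
Combining: C·Hz⁻¹ = (s·A) · s = s²·A.

s²·A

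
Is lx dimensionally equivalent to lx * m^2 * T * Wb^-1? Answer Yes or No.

Yes

Left side:
  lx = m⁻²·cd.
Right side:
  lx = lm/m² (illuminance = luminous flux per area),
      = m⁻²·cd.
  T = Wb/m² (flux density = flux per area),
      = kg·s⁻²·A⁻¹.
  Wb = V·s (flux: a volt is a weber per second),
      = kg·m²·s⁻²·A⁻¹.
  So Wb⁻¹ = kg⁻¹·m⁻²·s²·A.
  Combining: lx·m²·T·Wb⁻¹ = (m⁻²·cd) · m² · (kg·s⁻²·A⁻¹) · (kg⁻¹·m⁻²·s²·A) = m⁻²·cd.
Both reduce to m⁻²·cd.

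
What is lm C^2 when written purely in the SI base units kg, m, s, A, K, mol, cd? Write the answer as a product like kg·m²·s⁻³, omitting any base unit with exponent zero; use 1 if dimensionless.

s²·A²·cd

lm = cd·sr = cd (luminous flux; sr is dimensionless).
C = A·s = s·A (charge = current × time).
So C² = s²·A².
Combining: lm·C² = cd · (s²·A²) = s²·A²·cd.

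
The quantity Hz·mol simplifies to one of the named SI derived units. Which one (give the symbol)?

Hz = s⁻¹.
Combining: Hz·mol = s⁻¹ · mol = s⁻¹·mol.
s⁻¹·mol is the base-SI form of the katal.

kat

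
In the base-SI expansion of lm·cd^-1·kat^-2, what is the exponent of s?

2

lm = cd.
kat = s⁻¹·mol.
So kat⁻² = s²·mol⁻².
Combining: lm·cd⁻¹·kat⁻² = cd · cd⁻¹ · (s²·mol⁻²) = s²·mol⁻².
The exponent of s is 2.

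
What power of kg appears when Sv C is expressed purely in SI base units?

Sv = J/kg (equivalent dose = energy per mass),
    = m²·s⁻².
C = A·s = s·A (charge = current × time).
Combining: Sv·C = (m²·s⁻²) · (s·A) = m²·s⁻¹·A.
The exponent of kg is 0.

0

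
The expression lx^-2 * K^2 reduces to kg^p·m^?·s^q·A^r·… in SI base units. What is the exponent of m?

4

lx = lm/m² (illuminance = luminous flux per area),
    = m⁻²·cd.
So lx⁻² = m⁴·cd⁻².
Combining: lx⁻²·K² = (m⁴·cd⁻²) · K² = m⁴·K²·cd⁻².
The exponent of m is 4.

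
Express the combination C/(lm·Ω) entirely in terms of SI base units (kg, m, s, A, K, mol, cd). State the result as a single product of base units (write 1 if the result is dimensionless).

kg⁻¹·m⁻²·s⁴·A³·cd⁻¹

lm = cd.
So lm⁻¹ = cd⁻¹.
C = s·A.
Ω = kg·m²·s⁻³·A⁻².
So Ω⁻¹ = kg⁻¹·m⁻²·s³·A².
Combining: lm⁻¹·C·Ω⁻¹ = cd⁻¹ · (s·A) · (kg⁻¹·m⁻²·s³·A²) = kg⁻¹·m⁻²·s⁴·A³·cd⁻¹.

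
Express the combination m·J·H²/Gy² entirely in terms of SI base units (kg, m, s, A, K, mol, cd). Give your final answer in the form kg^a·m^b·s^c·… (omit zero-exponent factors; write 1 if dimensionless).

kg³·m³·s⁻²·A⁻⁴

J = N·m (work = force × distance),
    = kg·m²·s⁻².
Gy = J/kg (absorbed dose = energy per mass),
    = m²·s⁻².
So Gy⁻² = m⁻⁴·s⁴.
H = Wb/A (inductance = flux per current),
    = kg·m²·s⁻²·A⁻².
So H² = kg²·m⁴·s⁻⁴·A⁻⁴.
Combining: m·J·Gy⁻²·H² = m · (kg·m²·s⁻²) · (m⁻⁴·s⁴) · (kg²·m⁴·s⁻⁴·A⁻⁴) = kg³·m³·s⁻²·A⁻⁴.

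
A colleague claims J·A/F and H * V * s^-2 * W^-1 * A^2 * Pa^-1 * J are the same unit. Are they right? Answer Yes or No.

Left side:
  J = N·m (work = force × distance),
      = kg·m²·s⁻².
  F = C/V (capacitance = charge per voltage),
      = A·s/(kg·m²·s⁻³·A⁻¹) (substituting C and V),
      = kg⁻¹·m⁻²·s⁴·A².
  So F⁻¹ = kg·m²·s⁻⁴·A⁻².
  Combining: J·F⁻¹·A = (kg·m²·s⁻²) · (kg·m²·s⁻⁴·A⁻²) · A = kg²·m⁴·s⁻⁶·A⁻¹.
Right side:
  H = Wb/A (inductance = flux per current),
      = kg·m²·s⁻²·A⁻².
  V = W/A (potential = power per current),
      = kg·m²·s⁻³·A⁻¹.
  W = J/s (power = energy per time),
      = kg·m²·s⁻³.
  So W⁻¹ = kg⁻¹·m⁻²·s³.
  Pa = N/m² (pressure = force per area),
      = kg·m⁻¹·s⁻².
  So Pa⁻¹ = kg⁻¹·m·s².
  J = N·m (work = force × distance),
      = kg·m²·s⁻².
  Combining: H·V·s⁻²·W⁻¹·A²·Pa⁻¹·J = (kg·m²·s⁻²·A⁻²) · (kg·m²·s⁻³·A⁻¹) · s⁻² · (kg⁻¹·m⁻²·s³) · A² · (kg⁻¹·m·s²) · (kg·m²·s⁻²) = kg·m⁵·s⁻⁴·A⁻¹.
Left is kg²·m⁴·s⁻⁶·A⁻¹; right is kg·m⁵·s⁻⁴·A⁻¹ — different.

No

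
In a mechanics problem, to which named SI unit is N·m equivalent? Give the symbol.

N = kg·m/s² = kg·m·s⁻² (force = mass × acceleration).
Combining: N·m = (kg·m·s⁻²) · m = kg·m²·s⁻².
kg·m²·s⁻² is the base-SI form of the joule.

J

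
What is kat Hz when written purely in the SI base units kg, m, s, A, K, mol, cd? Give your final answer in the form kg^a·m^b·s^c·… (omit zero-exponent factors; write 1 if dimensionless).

s⁻²·mol

kat = s⁻¹·mol.
Hz = s⁻¹.
Combining: kat·Hz = (s⁻¹·mol) · s⁻¹ = s⁻²·mol.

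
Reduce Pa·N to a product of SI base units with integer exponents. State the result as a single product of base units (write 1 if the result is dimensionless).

Pa = N/m² (pressure = force per area),
    = kg·m⁻¹·s⁻².
N = kg·m/s² = kg·m·s⁻² (force = mass × acceleration).
Combining: Pa·N = (kg·m⁻¹·s⁻²) · (kg·m·s⁻²) = kg²·s⁻⁴.

kg²·s⁻⁴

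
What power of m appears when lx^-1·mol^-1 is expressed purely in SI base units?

lx = lm/m² (illuminance = luminous flux per area),
    = m⁻²·cd.
So lx⁻¹ = m²·cd⁻¹.
Combining: lx⁻¹·mol⁻¹ = (m²·cd⁻¹) · mol⁻¹ = m²·mol⁻¹·cd⁻¹.
The exponent of m is 2.

2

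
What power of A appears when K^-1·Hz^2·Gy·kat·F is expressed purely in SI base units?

2

Hz = s⁻¹.
So Hz² = s⁻².
Gy = m²·s⁻².
kat = s⁻¹·mol.
F = kg⁻¹·m⁻²·s⁴·A².
Combining: K⁻¹·Hz²·Gy·kat·F = K⁻¹ · s⁻² · (m²·s⁻²) · (s⁻¹·mol) · (kg⁻¹·m⁻²·s⁴·A²) = kg⁻¹·s⁻¹·A²·K⁻¹·mol.
The exponent of A is 2.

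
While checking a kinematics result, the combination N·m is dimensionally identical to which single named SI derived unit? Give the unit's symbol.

N = kg·m/s² = kg·m·s⁻² (force = mass × acceleration).
Combining: N·m = (kg·m·s⁻²) · m = kg·m²·s⁻².
kg·m²·s⁻² is the base-SI form of the joule.

J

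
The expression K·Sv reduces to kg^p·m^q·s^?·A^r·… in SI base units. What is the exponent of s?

Sv = m²·s⁻².
Combining: K·Sv = K · (m²·s⁻²) = m²·s⁻²·K.
The exponent of s is -2.

-2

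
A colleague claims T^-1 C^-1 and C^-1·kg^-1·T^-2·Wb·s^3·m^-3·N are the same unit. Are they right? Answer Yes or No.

No

Left side:
  T = Wb/m² (flux density = flux per area),
      = kg·s⁻²·A⁻¹.
  So T⁻¹ = kg⁻¹·s²·A.
  C = A·s = s·A (charge = current × time).
  So C⁻¹ = s⁻¹·A⁻¹.
  Combining: T⁻¹·C⁻¹ = (kg⁻¹·s²·A) · (s⁻¹·A⁻¹) = kg⁻¹·s.
Right side:
  C = s·A.
  So C⁻¹ = s⁻¹·A⁻¹.
  T = kg·s⁻²·A⁻¹.
  So T⁻² = kg⁻²·s⁴·A².
  Wb = kg·m²·s⁻²·A⁻¹.
  N = kg·m·s⁻².
  Combining: C⁻¹·kg⁻¹·T⁻²·Wb·s³·m⁻³·N = (s⁻¹·A⁻¹) · kg⁻¹ · (kg⁻²·s⁴·A²) · (kg·m²·s⁻²·A⁻¹) · s³ · m⁻³ · (kg·m·s⁻²) = kg⁻¹·s².
Left is kg⁻¹·s; right is kg⁻¹·s² — different.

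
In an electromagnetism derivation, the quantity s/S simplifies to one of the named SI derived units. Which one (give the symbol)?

H

S = 1/Ω (conductance is reciprocal resistance),
    = kg⁻¹·m⁻²·s³·A².
So S⁻¹ = kg·m²·s⁻³·A⁻².
Combining: S⁻¹·s = (kg·m²·s⁻³·A⁻²) · s = kg·m²·s⁻²·A⁻².
kg·m²·s⁻²·A⁻² is the base-SI form of the henry.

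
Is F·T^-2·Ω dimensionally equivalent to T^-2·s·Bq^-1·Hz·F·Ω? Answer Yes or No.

No

Left side:
  F = C/V (capacitance = charge per voltage),
      = A·s/(kg·m²·s⁻³·A⁻¹) (substituting C and V),
      = kg⁻¹·m⁻²·s⁴·A².
  T = Wb/m² (flux density = flux per area),
      = kg·s⁻²·A⁻¹.
  So T⁻² = kg⁻²·s⁴·A².
  Ω = V/A (resistance = voltage per current),
      = kg·m²·s⁻³·A⁻².
  Combining: F·T⁻²·Ω = (kg⁻¹·m⁻²·s⁴·A²) · (kg⁻²·s⁴·A²) · (kg·m²·s⁻³·A⁻²) = kg⁻²·s⁵·A².
Right side:
  T = kg·s⁻²·A⁻¹.
  So T⁻² = kg⁻²·s⁴·A².
  Bq = s⁻¹.
  So Bq⁻¹ = s.
  Hz = s⁻¹.
  F = kg⁻¹·m⁻²·s⁴·A².
  Ω = kg·m²·s⁻³·A⁻².
  Combining: T⁻²·s·Bq⁻¹·Hz·F·Ω = (kg⁻²·s⁴·A²) · s · s · s⁻¹ · (kg⁻¹·m⁻²·s⁴·A²) · (kg·m²·s⁻³·A⁻²) = kg⁻²·s⁶·A².
Left is kg⁻²·s⁵·A²; right is kg⁻²·s⁶·A² — different.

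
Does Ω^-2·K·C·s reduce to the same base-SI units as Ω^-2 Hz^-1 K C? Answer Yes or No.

Yes

Left side:
  Ω = V/A (resistance = voltage per current),
      = kg·m²·s⁻³·A⁻².
  So Ω⁻² = kg⁻²·m⁻⁴·s⁶·A⁴.
  C = A·s = s·A (charge = current × time).
  Combining: Ω⁻²·K·C·s = (kg⁻²·m⁻⁴·s⁶·A⁴) · K · (s·A) · s = kg⁻²·m⁻⁴·s⁸·A⁵·K.
Right side:
  Ω = kg·m²·s⁻³·A⁻².
  So Ω⁻² = kg⁻²·m⁻⁴·s⁶·A⁴.
  Hz = s⁻¹.
  So Hz⁻¹ = s.
  C = s·A.
  Combining: Ω⁻²·Hz⁻¹·K·C = (kg⁻²·m⁻⁴·s⁶·A⁴) · s · K · (s·A) = kg⁻²·m⁻⁴·s⁸·A⁵·K.
Both reduce to kg⁻²·m⁻⁴·s⁸·A⁵·K.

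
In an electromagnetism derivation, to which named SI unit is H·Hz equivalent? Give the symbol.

Ω

H = Wb/A (inductance = flux per current),
    = kg·m²·s⁻²·A⁻².
Hz = 1/s = s⁻¹ (frequency is cycles per second).
Combining: H·Hz = (kg·m²·s⁻²·A⁻²) · s⁻¹ = kg·m²·s⁻³·A⁻².
kg·m²·s⁻³·A⁻² is the base-SI form of the ohm.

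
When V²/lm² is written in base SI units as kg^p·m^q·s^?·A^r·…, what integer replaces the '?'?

-6

lm = cd·sr = cd (luminous flux; sr is dimensionless).
So lm⁻² = cd⁻².
V = W/A (potential = power per current),
    = kg·m²·s⁻³·A⁻¹.
So V² = kg²·m⁴·s⁻⁶·A⁻².
Combining: lm⁻²·V² = cd⁻² · (kg²·m⁴·s⁻⁶·A⁻²) = kg²·m⁴·s⁻⁶·A⁻²·cd⁻².
The exponent of s is -6.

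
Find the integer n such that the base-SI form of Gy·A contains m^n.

Gy = m²·s⁻².
Combining: Gy·A = (m²·s⁻²) · A = m²·s⁻²·A.
The exponent of m is 2.

2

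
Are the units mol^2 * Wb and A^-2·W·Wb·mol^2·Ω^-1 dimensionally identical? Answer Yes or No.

Left side:
  Wb = V·s (flux: a volt is a weber per second),
      = kg·m²·s⁻²·A⁻¹.
  Combining: mol²·Wb = mol² · (kg·m²·s⁻²·A⁻¹) = kg·m²·s⁻²·A⁻¹·mol².
Right side:
  W = kg·m²·s⁻³.
  Wb = kg·m²·s⁻²·A⁻¹.
  Ω = kg·m²·s⁻³·A⁻².
  So Ω⁻¹ = kg⁻¹·m⁻²·s³·A².
  Combining: A⁻²·W·Wb·mol²·Ω⁻¹ = A⁻² · (kg·m²·s⁻³) · (kg·m²·s⁻²·A⁻¹) · mol² · (kg⁻¹·m⁻²·s³·A²) = kg·m²·s⁻²·A⁻¹·mol².
Both reduce to kg·m²·s⁻²·A⁻¹·mol².

Yes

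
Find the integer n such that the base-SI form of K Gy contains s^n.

Gy = J/kg (absorbed dose = energy per mass),
    = m²·s⁻².
Combining: K·Gy = K · (m²·s⁻²) = m²·s⁻²·K.
The exponent of s is -2.

-2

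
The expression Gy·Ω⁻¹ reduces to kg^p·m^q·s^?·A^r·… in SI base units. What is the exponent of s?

1

Gy = m²·s⁻².
Ω = kg·m²·s⁻³·A⁻².
So Ω⁻¹ = kg⁻¹·m⁻²·s³·A².
Combining: Gy·Ω⁻¹ = (m²·s⁻²) · (kg⁻¹·m⁻²·s³·A²) = kg⁻¹·s·A².
The exponent of s is 1.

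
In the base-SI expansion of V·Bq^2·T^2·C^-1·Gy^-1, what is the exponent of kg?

V = W/A (potential = power per current),
    = kg·m²·s⁻³·A⁻¹.
Bq = 1/s = s⁻¹ (activity is decays per second).
So Bq² = s⁻².
T = Wb/m² (flux density = flux per area),
    = kg·s⁻²·A⁻¹.
So T² = kg²·s⁻⁴·A⁻².
C = A·s = s·A (charge = current × time).
So C⁻¹ = s⁻¹·A⁻¹.
Gy = J/kg (absorbed dose = energy per mass),
    = m²·s⁻².
So Gy⁻¹ = m⁻²·s².
Combining: V·Bq²·T²·C⁻¹·Gy⁻¹ = (kg·m²·s⁻³·A⁻¹) · s⁻² · (kg²·s⁻⁴·A⁻²) · (s⁻¹·A⁻¹) · (m⁻²·s²) = kg³·s⁻⁸·A⁻⁴.
The exponent of kg is 3.

3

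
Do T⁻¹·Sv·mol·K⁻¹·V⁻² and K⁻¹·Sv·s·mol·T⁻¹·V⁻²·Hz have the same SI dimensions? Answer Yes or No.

Yes

Left side:
  T = Wb/m² (flux density = flux per area),
      = kg·s⁻²·A⁻¹.
  So T⁻¹ = kg⁻¹·s²·A.
  Sv = J/kg (equivalent dose = energy per mass),
      = m²·s⁻².
  V = W/A (potential = power per current),
      = kg·m²·s⁻³·A⁻¹.
  So V⁻² = kg⁻²·m⁻⁴·s⁶·A².
  Combining: T⁻¹·Sv·mol·K⁻¹·V⁻² = (kg⁻¹·s²·A) · (m²·s⁻²) · mol · K⁻¹ · (kg⁻²·m⁻⁴·s⁶·A²) = kg⁻³·m⁻²·s⁶·A³·K⁻¹·mol.
Right side:
  Sv = m²·s⁻².
  T = kg·s⁻²·A⁻¹.
  So T⁻¹ = kg⁻¹·s²·A.
  V = kg·m²·s⁻³·A⁻¹.
  So V⁻² = kg⁻²·m⁻⁴·s⁶·A².
  Hz = s⁻¹.
  Combining: K⁻¹·Sv·s·mol·T⁻¹·V⁻²·Hz = K⁻¹ · (m²·s⁻²) · s · mol · (kg⁻¹·s²·A) · (kg⁻²·m⁻⁴·s⁶·A²) · s⁻¹ = kg⁻³·m⁻²·s⁶·A³·K⁻¹·mol.
Both reduce to kg⁻³·m⁻²·s⁶·A³·K⁻¹·mol.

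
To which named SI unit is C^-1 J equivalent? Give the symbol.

V

C = A·s = s·A (charge = current × time).
So C⁻¹ = s⁻¹·A⁻¹.
J = N·m (work = force × distance),
    = kg·m²·s⁻².
Combining: C⁻¹·J = (s⁻¹·A⁻¹) · (kg·m²·s⁻²) = kg·m²·s⁻³·A⁻¹.
kg·m²·s⁻³·A⁻¹ is the base-SI form of the volt.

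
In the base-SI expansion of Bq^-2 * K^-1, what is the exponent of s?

2

Bq = s⁻¹.
So Bq⁻² = s².
Combining: Bq⁻²·K⁻¹ = s² · K⁻¹ = s²·K⁻¹.
The exponent of s is 2.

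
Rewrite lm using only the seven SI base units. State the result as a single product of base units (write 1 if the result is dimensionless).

cd

lm = cd.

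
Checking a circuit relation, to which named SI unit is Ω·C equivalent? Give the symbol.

Wb

Ω = kg·m²·s⁻³·A⁻².
C = s·A.
Combining: Ω·C = (kg·m²·s⁻³·A⁻²) · (s·A) = kg·m²·s⁻²·A⁻¹.
kg·m²·s⁻²·A⁻¹ is the base-SI form of the weber.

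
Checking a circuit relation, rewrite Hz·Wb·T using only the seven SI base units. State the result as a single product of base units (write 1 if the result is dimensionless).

kg²·m²·s⁻⁵·A⁻²

Hz = 1/s = s⁻¹ (frequency is cycles per second).
Wb = V·s (flux: a volt is a weber per second),
    = kg·m²·s⁻²·A⁻¹.
T = Wb/m² (flux density = flux per area),
    = kg·s⁻²·A⁻¹.
Combining: Hz·Wb·T = s⁻¹ · (kg·m²·s⁻²·A⁻¹) · (kg·s⁻²·A⁻¹) = kg²·m²·s⁻⁵·A⁻².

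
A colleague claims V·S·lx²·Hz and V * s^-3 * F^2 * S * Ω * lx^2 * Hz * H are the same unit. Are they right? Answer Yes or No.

Yes

Left side:
  V = W/A (potential = power per current),
      = kg·m²·s⁻³·A⁻¹.
  S = 1/Ω (conductance is reciprocal resistance),
      = kg⁻¹·m⁻²·s³·A².
  lx = lm/m² (illuminance = luminous flux per area),
      = m⁻²·cd.
  So lx² = m⁻⁴·cd².
  Hz = 1/s = s⁻¹ (frequency is cycles per second).
  Combining: V·S·lx²·Hz = (kg·m²·s⁻³·A⁻¹) · (kg⁻¹·m⁻²·s³·A²) · (m⁻⁴·cd²) · s⁻¹ = m⁻⁴·s⁻¹·A·cd².
Right side:
  V = W/A (potential = power per current),
      = kg·m²·s⁻³·A⁻¹.
  F = C/V (capacitance = charge per voltage),
      = A·s/(kg·m²·s⁻³·A⁻¹) (substituting C and V),
      = kg⁻¹·m⁻²·s⁴·A².
  So F² = kg⁻²·m⁻⁴·s⁸·A⁴.
  S = 1/Ω (conductance is reciprocal resistance),
      = kg⁻¹·m⁻²·s³·A².
  Ω = V/A (resistance = voltage per current),
      = kg·m²·s⁻³·A⁻².
  lx = lm/m² (illuminance = luminous flux per area),
      = m⁻²·cd.
  So lx² = m⁻⁴·cd².
  Hz = 1/s = s⁻¹ (frequency is cycles per second).
  H = Wb/A (inductance = flux per current),
      = kg·m²·s⁻²·A⁻².
  Combining: V·s⁻³·F²·S·Ω·lx²·Hz·H = (kg·m²·s⁻³·A⁻¹) · s⁻³ · (kg⁻²·m⁻⁴·s⁸·A⁴) · (kg⁻¹·m⁻²·s³·A²) · (kg·m²·s⁻³·A⁻²) · (m⁻⁴·cd²) · s⁻¹ · (kg·m²·s⁻²·A⁻²) = m⁻⁴·s⁻¹·A·cd².
Both reduce to m⁻⁴·s⁻¹·A·cd².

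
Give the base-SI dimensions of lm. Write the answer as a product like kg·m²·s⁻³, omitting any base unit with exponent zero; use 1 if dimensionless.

lm = cd·sr = cd (luminous flux; sr is dimensionless).

cd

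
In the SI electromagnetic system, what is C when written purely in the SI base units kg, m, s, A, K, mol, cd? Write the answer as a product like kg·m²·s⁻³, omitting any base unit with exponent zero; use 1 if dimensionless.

C = A·s = s·A (charge = current × time).

s·A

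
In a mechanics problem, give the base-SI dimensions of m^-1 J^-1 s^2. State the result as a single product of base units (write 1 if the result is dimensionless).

kg⁻¹·m⁻³·s⁴

J = kg·m²·s⁻².
So J⁻¹ = kg⁻¹·m⁻²·s².
Combining: m⁻¹·J⁻¹·s² = m⁻¹ · (kg⁻¹·m⁻²·s²) · s² = kg⁻¹·m⁻³·s⁴.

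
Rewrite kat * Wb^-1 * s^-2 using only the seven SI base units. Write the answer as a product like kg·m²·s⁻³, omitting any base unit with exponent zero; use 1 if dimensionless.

kat = s⁻¹·mol.
Wb = kg·m²·s⁻²·A⁻¹.
So Wb⁻¹ = kg⁻¹·m⁻²·s²·A.
Combining: kat·Wb⁻¹·s⁻² = (s⁻¹·mol) · (kg⁻¹·m⁻²·s²·A) · s⁻² = kg⁻¹·m⁻²·s⁻¹·A·mol.

kg⁻¹·m⁻²·s⁻¹·A·mol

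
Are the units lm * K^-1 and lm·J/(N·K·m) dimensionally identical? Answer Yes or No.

Yes

Left side:
  lm = cd·sr = cd (luminous flux; sr is dimensionless).
  Combining: lm·K⁻¹ = cd · K⁻¹ = K⁻¹·cd.
Right side:
  N = kg·m·s⁻².
  So N⁻¹ = kg⁻¹·m⁻¹·s².
  lm = cd.
  J = kg·m²·s⁻².
  Combining: N⁻¹·K⁻¹·lm·J·m⁻¹ = (kg⁻¹·m⁻¹·s²) · K⁻¹ · cd · (kg·m²·s⁻²) · m⁻¹ = K⁻¹·cd.
Both reduce to K⁻¹·cd.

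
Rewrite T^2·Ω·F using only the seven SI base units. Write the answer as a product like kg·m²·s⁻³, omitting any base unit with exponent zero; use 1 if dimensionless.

T = Wb/m² (flux density = flux per area),
    = kg·s⁻²·A⁻¹.
So T² = kg²·s⁻⁴·A⁻².
Ω = V/A (resistance = voltage per current),
    = kg·m²·s⁻³·A⁻².
F = C/V (capacitance = charge per voltage),
    = A·s/(kg·m²·s⁻³·A⁻¹) (substituting C and V),
    = kg⁻¹·m⁻²·s⁴·A².
Combining: T²·Ω·F = (kg²·s⁻⁴·A⁻²) · (kg·m²·s⁻³·A⁻²) · (kg⁻¹·m⁻²·s⁴·A²) = kg²·s⁻³·A⁻².

kg²·s⁻³·A⁻²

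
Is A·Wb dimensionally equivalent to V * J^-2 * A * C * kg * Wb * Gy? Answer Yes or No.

Yes

Left side:
  Wb = V·s (flux: a volt is a weber per second),
      = kg·m²·s⁻²·A⁻¹.
  Combining: A·Wb = A · (kg·m²·s⁻²·A⁻¹) = kg·m²·s⁻².
Right side:
  V = kg·m²·s⁻³·A⁻¹.
  J = kg·m²·s⁻².
  So J⁻² = kg⁻²·m⁻⁴·s⁴.
  C = s·A.
  Wb = kg·m²·s⁻²·A⁻¹.
  Gy = m²·s⁻².
  Combining: V·J⁻²·A·C·kg·Wb·Gy = (kg·m²·s⁻³·A⁻¹) · (kg⁻²·m⁻⁴·s⁴) · A · (s·A) · kg · (kg·m²·s⁻²·A⁻¹) · (m²·s⁻²) = kg·m²·s⁻².
Both reduce to kg·m²·s⁻².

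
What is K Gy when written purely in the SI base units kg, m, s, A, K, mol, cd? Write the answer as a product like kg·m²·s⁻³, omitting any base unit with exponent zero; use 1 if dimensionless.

Gy = m²·s⁻².
Combining: K·Gy = K · (m²·s⁻²) = m²·s⁻²·K.

m²·s⁻²·K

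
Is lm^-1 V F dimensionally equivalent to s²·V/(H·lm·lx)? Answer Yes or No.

No

Left side:
  lm = cd.
  So lm⁻¹ = cd⁻¹.
  V = kg·m²·s⁻³·A⁻¹.
  F = kg⁻¹·m⁻²·s⁴·A².
  Combining: lm⁻¹·V·F = cd⁻¹ · (kg·m²·s⁻³·A⁻¹) · (kg⁻¹·m⁻²·s⁴·A²) = s·A·cd⁻¹.
Right side:
  V = kg·m²·s⁻³·A⁻¹.
  H = kg·m²·s⁻²·A⁻².
  So H⁻¹ = kg⁻¹·m⁻²·s²·A².
  lm = cd.
  So lm⁻¹ = cd⁻¹.
  lx = m⁻²·cd.
  So lx⁻¹ = m²·cd⁻¹.
  Combining: s²·V·H⁻¹·lm⁻¹·lx⁻¹ = s² · (kg·m²·s⁻³·A⁻¹) · (kg⁻¹·m⁻²·s²·A²) · cd⁻¹ · (m²·cd⁻¹) = m²·s·A·cd⁻².
Left is s·A·cd⁻¹; right is m²·s·A·cd⁻² — different.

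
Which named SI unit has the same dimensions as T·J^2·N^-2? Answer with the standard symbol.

T = kg·s⁻²·A⁻¹.
J = kg·m²·s⁻².
So J² = kg²·m⁴·s⁻⁴.
N = kg·m·s⁻².
So N⁻² = kg⁻²·m⁻²·s⁴.
Combining: T·J²·N⁻² = (kg·s⁻²·A⁻¹) · (kg²·m⁴·s⁻⁴) · (kg⁻²·m⁻²·s⁴) = kg·m²·s⁻²·A⁻¹.
kg·m²·s⁻²·A⁻¹ is the base-SI form of the weber.

Wb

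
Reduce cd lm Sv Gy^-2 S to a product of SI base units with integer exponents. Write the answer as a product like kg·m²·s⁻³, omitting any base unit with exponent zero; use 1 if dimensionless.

kg⁻¹·m⁻⁴·s⁵·A²·cd²

lm = cd·sr = cd (luminous flux; sr is dimensionless).
Sv = J/kg (equivalent dose = energy per mass),
    = m²·s⁻².
Gy = J/kg (absorbed dose = energy per mass),
    = m²·s⁻².
So Gy⁻² = m⁻⁴·s⁴.
S = 1/Ω (conductance is reciprocal resistance),
    = kg⁻¹·m⁻²·s³·A².
Combining: cd·lm·Sv·Gy⁻²·S = cd · cd · (m²·s⁻²) · (m⁻⁴·s⁴) · (kg⁻¹·m⁻²·s³·A²) = kg⁻¹·m⁻⁴·s⁵·A²·cd².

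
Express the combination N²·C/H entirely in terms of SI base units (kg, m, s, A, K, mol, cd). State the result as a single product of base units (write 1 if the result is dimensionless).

H = kg·m²·s⁻²·A⁻².
So H⁻¹ = kg⁻¹·m⁻²·s²·A².
N = kg·m·s⁻².
So N² = kg²·m²·s⁻⁴.
C = s·A.
Combining: H⁻¹·N²·C = (kg⁻¹·m⁻²·s²·A²) · (kg²·m²·s⁻⁴) · (s·A) = kg·s⁻¹·A³.

kg·s⁻¹·A³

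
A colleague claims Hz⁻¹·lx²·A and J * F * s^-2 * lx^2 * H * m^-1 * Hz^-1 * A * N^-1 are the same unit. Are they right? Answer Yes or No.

Yes

Left side:
  Hz = s⁻¹.
  So Hz⁻¹ = s.
  lx = m⁻²·cd.
  So lx² = m⁻⁴·cd².
  Combining: Hz⁻¹·lx²·A = s · (m⁻⁴·cd²) · A = m⁻⁴·s·A·cd².
Right side:
  J = N·m (work = force × distance),
      = kg·m²·s⁻².
  F = C/V (capacitance = charge per voltage),
      = A·s/(kg·m²·s⁻³·A⁻¹) (substituting C and V),
      = kg⁻¹·m⁻²·s⁴·A².
  lx = lm/m² (illuminance = luminous flux per area),
      = m⁻²·cd.
  So lx² = m⁻⁴·cd².
  H = Wb/A (inductance = flux per current),
      = kg·m²·s⁻²·A⁻².
  Hz = 1/s = s⁻¹ (frequency is cycles per second).
  So Hz⁻¹ = s.
  N = kg·m/s² = kg·m·s⁻² (force = mass × acceleration).
  So N⁻¹ = kg⁻¹·m⁻¹·s².
  Combining: J·F·s⁻²·lx²·H·m⁻¹·Hz⁻¹·A·N⁻¹ = (kg·m²·s⁻²) · (kg⁻¹·m⁻²·s⁴·A²) · s⁻² · (m⁻⁴·cd²) · (kg·m²·s⁻²·A⁻²) · m⁻¹ · s · A · (kg⁻¹·m⁻¹·s²) = m⁻⁴·s·A·cd².
Both reduce to m⁻⁴·s·A·cd².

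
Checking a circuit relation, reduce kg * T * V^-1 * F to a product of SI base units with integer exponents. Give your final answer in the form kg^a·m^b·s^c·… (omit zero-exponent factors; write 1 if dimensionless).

T = kg·s⁻²·A⁻¹.
V = kg·m²·s⁻³·A⁻¹.
So V⁻¹ = kg⁻¹·m⁻²·s³·A.
F = kg⁻¹·m⁻²·s⁴·A².
Combining: kg·T·V⁻¹·F = kg · (kg·s⁻²·A⁻¹) · (kg⁻¹·m⁻²·s³·A) · (kg⁻¹·m⁻²·s⁴·A²) = m⁻⁴·s⁵·A².

m⁻⁴·s⁵·A²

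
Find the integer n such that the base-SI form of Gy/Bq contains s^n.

-1

Bq = 1/s = s⁻¹ (activity is decays per second).
So Bq⁻¹ = s.
Gy = J/kg (absorbed dose = energy per mass),
    = m²·s⁻².
Combining: Bq⁻¹·Gy = s · (m²·s⁻²) = m²·s⁻¹.
The exponent of s is -1.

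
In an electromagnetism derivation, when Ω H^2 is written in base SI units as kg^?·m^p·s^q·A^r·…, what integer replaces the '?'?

3

Ω = V/A (resistance = voltage per current),
    = kg·m²·s⁻³·A⁻².
H = Wb/A (inductance = flux per current),
    = kg·m²·s⁻²·A⁻².
So H² = kg²·m⁴·s⁻⁴·A⁻⁴.
Combining: Ω·H² = (kg·m²·s⁻³·A⁻²) · (kg²·m⁴·s⁻⁴·A⁻⁴) = kg³·m⁶·s⁻⁷·A⁻⁶.
The exponent of kg is 3.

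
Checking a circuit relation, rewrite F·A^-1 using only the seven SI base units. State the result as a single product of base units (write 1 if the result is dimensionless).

F = C/V (capacitance = charge per voltage),
    = A·s/(kg·m²·s⁻³·A⁻¹) (substituting C and V),
    = kg⁻¹·m⁻²·s⁴·A².
Combining: F·A⁻¹ = (kg⁻¹·m⁻²·s⁴·A²) · A⁻¹ = kg⁻¹·m⁻²·s⁴·A.

kg⁻¹·m⁻²·s⁴·A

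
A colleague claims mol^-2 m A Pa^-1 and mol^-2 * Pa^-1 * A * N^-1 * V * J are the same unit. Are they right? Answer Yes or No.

No

Left side:
  Pa = N/m² (pressure = force per area),
      = kg·m⁻¹·s⁻².
  So Pa⁻¹ = kg⁻¹·m·s².
  Combining: mol⁻²·m·A·Pa⁻¹ = mol⁻² · m · A · (kg⁻¹·m·s²) = kg⁻¹·m²·s²·A·mol⁻².
Right side:
  Pa = kg·m⁻¹·s⁻².
  So Pa⁻¹ = kg⁻¹·m·s².
  N = kg·m·s⁻².
  So N⁻¹ = kg⁻¹·m⁻¹·s².
  V = kg·m²·s⁻³·A⁻¹.
  J = kg·m²·s⁻².
  Combining: mol⁻²·Pa⁻¹·A·N⁻¹·V·J = mol⁻² · (kg⁻¹·m·s²) · A · (kg⁻¹·m⁻¹·s²) · (kg·m²·s⁻³·A⁻¹) · (kg·m²·s⁻²) = m⁴·s⁻¹·mol⁻².
Left is kg⁻¹·m²·s²·A·mol⁻²; right is m⁴·s⁻¹·mol⁻² — different.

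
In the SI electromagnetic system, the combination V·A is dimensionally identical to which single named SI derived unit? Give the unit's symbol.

W

V = kg·m²·s⁻³·A⁻¹.
Combining: V·A = (kg·m²·s⁻³·A⁻¹) · A = kg·m²·s⁻³.
kg·m²·s⁻³ is the base-SI form of the watt.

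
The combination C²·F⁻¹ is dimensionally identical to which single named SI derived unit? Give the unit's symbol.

C = A·s = s·A (charge = current × time).
So C² = s²·A².
F = C/V (capacitance = charge per voltage),
    = A·s/(kg·m²·s⁻³·A⁻¹) (substituting C and V),
    = kg⁻¹·m⁻²·s⁴·A².
So F⁻¹ = kg·m²·s⁻⁴·A⁻².
Combining: C²·F⁻¹ = (s²·A²) · (kg·m²·s⁻⁴·A⁻²) = kg·m²·s⁻².
kg·m²·s⁻² is the base-SI form of the joule.

J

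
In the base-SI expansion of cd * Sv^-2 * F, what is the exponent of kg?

-1

Sv = J/kg (equivalent dose = energy per mass),
    = m²·s⁻².
So Sv⁻² = m⁻⁴·s⁴.
F = C/V (capacitance = charge per voltage),
    = A·s/(kg·m²·s⁻³·A⁻¹) (substituting C and V),
    = kg⁻¹·m⁻²·s⁴·A².
Combining: cd·Sv⁻²·F = cd · (m⁻⁴·s⁴) · (kg⁻¹·m⁻²·s⁴·A²) = kg⁻¹·m⁻⁶·s⁸·A²·cd.
The exponent of kg is -1.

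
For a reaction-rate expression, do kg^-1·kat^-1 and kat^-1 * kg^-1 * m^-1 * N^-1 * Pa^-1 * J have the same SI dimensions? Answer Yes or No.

Left side:
  kat = mol/s = s⁻¹·mol (catalytic activity).
  So kat⁻¹ = s·mol⁻¹.
  Combining: kg⁻¹·kat⁻¹ = kg⁻¹ · (s·mol⁻¹) = kg⁻¹·s·mol⁻¹.
Right side:
  kat = mol/s = s⁻¹·mol (catalytic activity).
  So kat⁻¹ = s·mol⁻¹.
  N = kg·m/s² = kg·m·s⁻² (force = mass × acceleration).
  So N⁻¹ = kg⁻¹·m⁻¹·s².
  Pa = N/m² (pressure = force per area),
      = kg·m⁻¹·s⁻².
  So Pa⁻¹ = kg⁻¹·m·s².
  J = N·m (work = force × distance),
      = kg·m²·s⁻².
  Combining: kat⁻¹·kg⁻¹·m⁻¹·N⁻¹·Pa⁻¹·J = (s·mol⁻¹) · kg⁻¹ · m⁻¹ · (kg⁻¹·m⁻¹·s²) · (kg⁻¹·m·s²) · (kg·m²·s⁻²) = kg⁻²·m·s³·mol⁻¹.
Left is kg⁻¹·s·mol⁻¹; right is kg⁻²·m·s³·mol⁻¹ — different.

No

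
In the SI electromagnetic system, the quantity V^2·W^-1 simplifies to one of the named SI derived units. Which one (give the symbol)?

V = kg·m²·s⁻³·A⁻¹.
So V² = kg²·m⁴·s⁻⁶·A⁻².
W = kg·m²·s⁻³.
So W⁻¹ = kg⁻¹·m⁻²·s³.
Combining: V²·W⁻¹ = (kg²·m⁴·s⁻⁶·A⁻²) · (kg⁻¹·m⁻²·s³) = kg·m²·s⁻³·A⁻².
kg·m²·s⁻³·A⁻² is the base-SI form of the ohm.

Ω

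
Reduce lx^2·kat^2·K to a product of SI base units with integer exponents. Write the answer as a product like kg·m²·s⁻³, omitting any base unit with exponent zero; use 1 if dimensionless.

lx = m⁻²·cd.
So lx² = m⁻⁴·cd².
kat = s⁻¹·mol.
So kat² = s⁻²·mol².
Combining: lx²·kat²·K = (m⁻⁴·cd²) · (s⁻²·mol²) · K = m⁻⁴·s⁻²·K·mol²·cd².

m⁻⁴·s⁻²·K·mol²·cd²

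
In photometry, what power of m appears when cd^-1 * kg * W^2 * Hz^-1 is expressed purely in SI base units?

4

W = J/s (power = energy per time),
    = kg·m²·s⁻³.
So W² = kg²·m⁴·s⁻⁶.
Hz = 1/s = s⁻¹ (frequency is cycles per second).
So Hz⁻¹ = s.
Combining: cd⁻¹·kg·W²·Hz⁻¹ = cd⁻¹ · kg · (kg²·m⁴·s⁻⁶) · s = kg³·m⁴·s⁻⁵·cd⁻¹.
The exponent of m is 4.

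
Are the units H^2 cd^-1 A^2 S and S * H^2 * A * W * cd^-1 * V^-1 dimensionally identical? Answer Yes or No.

Left side:
  H = Wb/A (inductance = flux per current),
      = kg·m²·s⁻²·A⁻².
  So H² = kg²·m⁴·s⁻⁴·A⁻⁴.
  S = 1/Ω (conductance is reciprocal resistance),
      = kg⁻¹·m⁻²·s³·A².
  Combining: H²·cd⁻¹·A²·S = (kg²·m⁴·s⁻⁴·A⁻⁴) · cd⁻¹ · A² · (kg⁻¹·m⁻²·s³·A²) = kg·m²·s⁻¹·cd⁻¹.
Right side:
  S = 1/Ω (conductance is reciprocal resistance),
      = kg⁻¹·m⁻²·s³·A².
  H = Wb/A (inductance = flux per current),
      = kg·m²·s⁻²·A⁻².
  So H² = kg²·m⁴·s⁻⁴·A⁻⁴.
  W = J/s (power = energy per time),
      = kg·m²·s⁻³.
  V = W/A (potential = power per current),
      = kg·m²·s⁻³·A⁻¹.
  So V⁻¹ = kg⁻¹·m⁻²·s³·A.
  Combining: S·H²·A·W·cd⁻¹·V⁻¹ = (kg⁻¹·m⁻²·s³·A²) · (kg²·m⁴·s⁻⁴·A⁻⁴) · A · (kg·m²·s⁻³) · cd⁻¹ · (kg⁻¹·m⁻²·s³·A) = kg·m²·s⁻¹·cd⁻¹.
Both reduce to kg·m²·s⁻¹·cd⁻¹.

Yes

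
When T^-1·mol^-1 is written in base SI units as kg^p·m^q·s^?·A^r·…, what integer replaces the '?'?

2

T = Wb/m² (flux density = flux per area),
    = kg·s⁻²·A⁻¹.
So T⁻¹ = kg⁻¹·s²·A.
Combining: T⁻¹·mol⁻¹ = (kg⁻¹·s²·A) · mol⁻¹ = kg⁻¹·s²·A·mol⁻¹.
The exponent of s is 2.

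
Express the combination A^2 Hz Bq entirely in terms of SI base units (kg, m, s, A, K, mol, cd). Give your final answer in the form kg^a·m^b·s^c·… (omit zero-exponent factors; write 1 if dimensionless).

s⁻²·A²

Hz = 1/s = s⁻¹ (frequency is cycles per second).
Bq = 1/s = s⁻¹ (activity is decays per second).
Combining: A²·Hz·Bq = A² · s⁻¹ · s⁻¹ = s⁻²·A².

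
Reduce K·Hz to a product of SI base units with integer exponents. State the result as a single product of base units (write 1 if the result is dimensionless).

s⁻¹·K

Hz = 1/s = s⁻¹ (frequency is cycles per second).
Combining: K·Hz = K · s⁻¹ = s⁻¹·K.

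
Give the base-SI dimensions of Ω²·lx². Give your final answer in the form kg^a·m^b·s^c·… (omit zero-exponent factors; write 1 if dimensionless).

Ω = V/A (resistance = voltage per current),
    = kg·m²·s⁻³·A⁻².
So Ω² = kg²·m⁴·s⁻⁶·A⁻⁴.
lx = lm/m² (illuminance = luminous flux per area),
    = m⁻²·cd.
So lx² = m⁻⁴·cd².
Combining: Ω²·lx² = (kg²·m⁴·s⁻⁶·A⁻⁴) · (m⁻⁴·cd²) = kg²·s⁻⁶·A⁻⁴·cd².

kg²·s⁻⁶·A⁻⁴·cd²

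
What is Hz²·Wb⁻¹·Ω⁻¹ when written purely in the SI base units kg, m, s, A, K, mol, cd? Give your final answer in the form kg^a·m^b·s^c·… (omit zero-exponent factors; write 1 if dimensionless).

kg⁻²·m⁻⁴·s³·A³

Hz = 1/s = s⁻¹ (frequency is cycles per second).
So Hz² = s⁻².
Wb = V·s (flux: a volt is a weber per second),
    = kg·m²·s⁻²·A⁻¹.
So Wb⁻¹ = kg⁻¹·m⁻²·s²·A.
Ω = V/A (resistance = voltage per current),
    = kg·m²·s⁻³·A⁻².
So Ω⁻¹ = kg⁻¹·m⁻²·s³·A².
Combining: Hz²·Wb⁻¹·Ω⁻¹ = s⁻² · (kg⁻¹·m⁻²·s²·A) · (kg⁻¹·m⁻²·s³·A²) = kg⁻²·m⁻⁴·s³·A³.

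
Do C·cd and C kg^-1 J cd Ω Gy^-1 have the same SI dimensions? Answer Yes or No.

No

Left side:
  C = A·s = s·A (charge = current × time).
  Combining: C·cd = (s·A) · cd = s·A·cd.
Right side:
  C = A·s = s·A (charge = current × time).
  J = N·m (work = force × distance),
      = kg·m²·s⁻².
  Ω = V/A (resistance = voltage per current),
      = kg·m²·s⁻³·A⁻².
  Gy = J/kg (absorbed dose = energy per mass),
      = m²·s⁻².
  So Gy⁻¹ = m⁻²·s².
  Combining: C·kg⁻¹·J·cd·Ω·Gy⁻¹ = (s·A) · kg⁻¹ · (kg·m²·s⁻²) · cd · (kg·m²·s⁻³·A⁻²) · (m⁻²·s²) = kg·m²·s⁻²·A⁻¹·cd.
Left is s·A·cd; right is kg·m²·s⁻²·A⁻¹·cd — different.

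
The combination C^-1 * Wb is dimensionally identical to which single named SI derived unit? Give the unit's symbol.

C = A·s = s·A (charge = current × time).
So C⁻¹ = s⁻¹·A⁻¹.
Wb = V·s (flux: a volt is a weber per second),
    = kg·m²·s⁻²·A⁻¹.
Combining: C⁻¹·Wb = (s⁻¹·A⁻¹) · (kg·m²·s⁻²·A⁻¹) = kg·m²·s⁻³·A⁻².
kg·m²·s⁻³·A⁻² is the base-SI form of the ohm.

Ω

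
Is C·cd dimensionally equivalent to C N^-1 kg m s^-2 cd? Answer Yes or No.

Left side:
  C = A·s = s·A (charge = current × time).
  Combining: C·cd = (s·A) · cd = s·A·cd.
Right side:
  C = A·s = s·A (charge = current × time).
  N = kg·m/s² = kg·m·s⁻² (force = mass × acceleration).
  So N⁻¹ = kg⁻¹·m⁻¹·s².
  Combining: C·N⁻¹·kg·m·s⁻²·cd = (s·A) · (kg⁻¹·m⁻¹·s²) · kg · m · s⁻² · cd = s·A·cd.
Both reduce to s·A·cd.

Yes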